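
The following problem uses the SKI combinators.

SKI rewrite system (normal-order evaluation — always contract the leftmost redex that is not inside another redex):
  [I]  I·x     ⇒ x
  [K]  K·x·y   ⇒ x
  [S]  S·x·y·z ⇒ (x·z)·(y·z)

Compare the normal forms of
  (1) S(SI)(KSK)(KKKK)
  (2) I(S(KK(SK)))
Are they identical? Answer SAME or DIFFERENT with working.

Term A:
  start: S(SI)(KSK)(KKKK)
  step 1: SI(KKKK)(KSK(KKKK))
  step 2: I(KSK(KKKK))(KKKK(KSK(KKKK)))
  step 3: KSK(KKKK)(KKKK(KSK(KKKK)))
  step 4: S(KKKK)(KKKK(KSK(KKKK)))
  step 5: S(KK)(KKKK(KSK(KKKK)))
  step 6: S(KK)(KK(KSK(KKKK)))
  step 7: S(KK)K

Term B:
  start: I(S(KK(SK)))
  step 1: S(KK(SK))
  step 2: SK

Answer: DIFFERENT — A ⇓ S(KK)K, B ⇓ SK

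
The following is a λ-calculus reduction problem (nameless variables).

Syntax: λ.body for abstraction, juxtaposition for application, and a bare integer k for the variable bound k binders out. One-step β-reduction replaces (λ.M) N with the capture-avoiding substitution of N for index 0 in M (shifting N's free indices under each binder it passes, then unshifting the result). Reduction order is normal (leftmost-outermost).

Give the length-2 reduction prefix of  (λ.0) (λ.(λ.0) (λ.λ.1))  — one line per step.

Answer: after 2 steps: λ.λ.λ.1

Reduction:
  start: (λ.0) (λ.(λ.0) (λ.λ.1))
  step 1: λ.(λ.0) (λ.λ.1)
  step 2: λ.λ.λ.1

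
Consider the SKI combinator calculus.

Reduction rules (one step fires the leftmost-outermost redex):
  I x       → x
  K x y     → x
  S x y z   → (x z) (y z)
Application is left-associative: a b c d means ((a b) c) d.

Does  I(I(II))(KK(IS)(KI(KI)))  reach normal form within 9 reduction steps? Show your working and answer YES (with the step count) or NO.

Answer: YES — reaches normal form KI in 6 ≤ 9 steps

Reduction:
  start: I(I(II))(KK(IS)(KI(KI)))
  →1  I(II)(KK(IS)(KI(KI)))
  →2  II(KK(IS)(KI(KI)))
  →3  I(KK(IS)(KI(KI)))
  →4  KK(IS)(KI(KI))
  →5  K(KI(KI))
  →6  KI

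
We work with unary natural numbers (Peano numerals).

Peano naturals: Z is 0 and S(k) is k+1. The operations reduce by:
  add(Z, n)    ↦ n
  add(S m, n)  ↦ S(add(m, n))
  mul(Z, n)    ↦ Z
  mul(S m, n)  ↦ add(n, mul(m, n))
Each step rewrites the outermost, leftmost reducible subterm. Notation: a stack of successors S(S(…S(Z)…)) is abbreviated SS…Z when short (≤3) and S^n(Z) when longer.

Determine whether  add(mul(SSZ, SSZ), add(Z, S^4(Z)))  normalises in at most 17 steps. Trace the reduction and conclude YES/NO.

  start: add(mul(SSZ, SSZ), add(Z, S^4(Z)))
  step 1: add(add(SSZ, mul(SZ, SSZ)), add(Z, S^4(Z)))
  step 2: add(S(add(SZ, mul(SZ, SSZ))), add(Z, S^4(Z)))
  step 3: S(add(add(SZ, mul(SZ, SSZ)), add(Z, S^4(Z))))
  step 4: S(add(S(add(Z, mul(SZ, SSZ))), add(Z, S^4(Z))))
  step 5: S(S(add(add(Z, mul(SZ, SSZ)), add(Z, S^4(Z)))))
  step 6: S(S(add(mul(SZ, SSZ), add(Z, S^4(Z)))))
  step 7: S(S(add(add(SSZ, mul(Z, SSZ)), add(Z, S^4(Z)))))
  step 8: S(S(add(S(add(SZ, mul(Z, SSZ))), add(Z, S^4(Z)))))
  step 9: S(S(S(add(add(SZ, mul(Z, SSZ)), add(Z, S^4(Z))))))
  step 10: S(S(S(add(S(add(Z, mul(Z, SSZ))), add(Z, S^4(Z))))))
  step 11: S(S(S(S(add(add(Z, mul(Z, SSZ)), add(Z, S^4(Z)))))))
  step 12: S(S(S(S(add(mul(Z, SSZ), add(Z, S^4(Z)))))))
  step 13: S(S(S(S(add(Z, add(Z, S^4(Z)))))))
  step 14: S(S(S(S(add(Z, S^4(Z))))))
  step 15: S^8(Z)

Answer: YES — reaches normal form S^8(Z) in 15 ≤ 17 steps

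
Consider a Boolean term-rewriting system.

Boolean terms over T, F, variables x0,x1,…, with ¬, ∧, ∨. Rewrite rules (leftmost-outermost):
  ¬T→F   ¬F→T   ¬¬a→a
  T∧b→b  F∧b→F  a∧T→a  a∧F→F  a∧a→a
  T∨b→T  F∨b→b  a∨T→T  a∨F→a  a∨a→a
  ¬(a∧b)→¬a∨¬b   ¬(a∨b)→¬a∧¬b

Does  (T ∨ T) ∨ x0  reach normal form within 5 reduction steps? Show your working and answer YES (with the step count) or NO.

  start: (T ∨ T) ∨ x0
  [1] T ∨ x0
  [2] T

Answer: YES — reaches normal form T in 2 ≤ 5 steps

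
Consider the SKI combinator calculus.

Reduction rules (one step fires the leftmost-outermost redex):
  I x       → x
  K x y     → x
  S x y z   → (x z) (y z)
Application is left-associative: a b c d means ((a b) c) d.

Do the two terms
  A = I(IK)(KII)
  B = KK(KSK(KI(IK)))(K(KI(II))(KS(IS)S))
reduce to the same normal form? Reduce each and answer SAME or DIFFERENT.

Answer: SAME — A ⇓ KI, B ⇓ KI

Derivation:
Term A:
  start: I(IK)(KII)
  [1] IK(KII)
  [2] K(KII)
  [3] KI

Term B:
  start: KK(KSK(KI(IK)))(K(KI(II))(KS(IS)S))
  [1] K(K(KI(II))(KS(IS)S))
  [2] K(KI(II))
  [3] KI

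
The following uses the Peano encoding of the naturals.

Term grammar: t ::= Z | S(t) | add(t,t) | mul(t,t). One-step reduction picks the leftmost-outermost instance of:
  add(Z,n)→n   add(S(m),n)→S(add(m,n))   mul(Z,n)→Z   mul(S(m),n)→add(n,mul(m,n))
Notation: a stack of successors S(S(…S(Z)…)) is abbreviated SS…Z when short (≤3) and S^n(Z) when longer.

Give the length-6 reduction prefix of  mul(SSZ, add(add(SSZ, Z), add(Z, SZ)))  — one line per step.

Answer: after 6 steps: S(add(S(add(add(Z, Z), add(Z, SZ))), mul(SZ, add(add(SSZ, Z), add(Z, SZ)))))

Derivation:
  start: mul(SSZ, add(add(SSZ, Z), add(Z, SZ)))
  step 1: add(add(add(SSZ, Z), add(Z, SZ)), mul(SZ, add(add(SSZ, Z), add(Z, SZ))))
  step 2: add(add(S(add(SZ, Z)), add(Z, SZ)), mul(SZ, add(add(SSZ, Z), add(Z, SZ))))
  step 3: add(S(add(add(SZ, Z), add(Z, SZ))), mul(SZ, add(add(SSZ, Z), add(Z, SZ))))
  step 4: S(add(add(add(SZ, Z), add(Z, SZ)), mul(SZ, add(add(SSZ, Z), add(Z, SZ)))))
  step 5: S(add(add(S(add(Z, Z)), add(Z, SZ)), mul(SZ, add(add(SSZ, Z), add(Z, SZ)))))
  step 6: S(add(S(add(add(Z, Z), add(Z, SZ))), mul(SZ, add(add(SSZ, Z), add(Z, SZ)))))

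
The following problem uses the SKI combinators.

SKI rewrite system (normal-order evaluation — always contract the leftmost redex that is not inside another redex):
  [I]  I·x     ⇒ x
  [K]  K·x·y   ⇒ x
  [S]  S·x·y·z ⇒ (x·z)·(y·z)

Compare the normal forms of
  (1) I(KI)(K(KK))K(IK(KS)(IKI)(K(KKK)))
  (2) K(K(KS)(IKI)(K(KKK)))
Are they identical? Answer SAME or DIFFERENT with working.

Term A:
  start: I(KI)(K(KK))K(IK(KS)(IKI)(K(KKK)))
  step 1: KI(K(KK))K(IK(KS)(IKI)(K(KKK)))
  step 2: IK(IK(KS)(IKI)(K(KKK)))
  step 3: K(IK(KS)(IKI)(K(KKK)))
  step 4: K(K(KS)(IKI)(K(KKK)))
  step 5: K(KS(K(KKK)))
  step 6: KS

Term B:
  start: K(K(KS)(IKI)(K(KKK)))
  step 1: K(KS(K(KKK)))
  step 2: KS

Answer: SAME — A ⇓ KS, B ⇓ KS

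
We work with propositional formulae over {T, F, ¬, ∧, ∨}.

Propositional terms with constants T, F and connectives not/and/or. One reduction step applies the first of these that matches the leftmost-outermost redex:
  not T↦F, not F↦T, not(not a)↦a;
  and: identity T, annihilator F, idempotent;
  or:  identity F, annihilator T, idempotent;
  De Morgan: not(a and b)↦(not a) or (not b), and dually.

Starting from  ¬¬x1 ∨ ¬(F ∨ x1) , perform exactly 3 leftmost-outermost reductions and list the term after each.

Answer: after 3 steps: x1 ∨ (T ∧ ¬x1)

Derivation:
  start: ¬¬x1 ∨ ¬(F ∨ x1)
  [1] x1 ∨ ¬(F ∨ x1)
  [2] x1 ∨ (¬F ∧ ¬x1)
  [3] x1 ∨ (T ∧ ¬x1)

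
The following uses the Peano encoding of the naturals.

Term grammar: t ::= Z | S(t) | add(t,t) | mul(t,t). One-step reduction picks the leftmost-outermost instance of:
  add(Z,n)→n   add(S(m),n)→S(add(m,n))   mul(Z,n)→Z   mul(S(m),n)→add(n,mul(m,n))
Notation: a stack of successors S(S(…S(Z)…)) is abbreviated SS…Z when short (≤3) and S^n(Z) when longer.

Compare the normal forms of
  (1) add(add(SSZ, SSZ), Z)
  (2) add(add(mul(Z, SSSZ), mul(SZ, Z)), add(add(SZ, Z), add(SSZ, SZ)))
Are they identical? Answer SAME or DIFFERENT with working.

Answer: SAME — A ⇓ S^4(Z), B ⇓ S^4(Z)

Reduction:
Term A:
  start: add(add(SSZ, SSZ), Z)
  step 1: add(S(add(SZ, SSZ)), Z)
  step 2: S(add(add(SZ, SSZ), Z))
  step 3: S(add(S(add(Z, SSZ)), Z))
  step 4: S(S(add(add(Z, SSZ), Z)))
  step 5: S(S(add(SSZ, Z)))
  step 6: S(S(S(add(SZ, Z))))
  step 7: S(S(S(S(add(Z, Z)))))
  step 8: S^4(Z)

Term B:
  start: add(add(mul(Z, SSSZ), mul(SZ, Z)), add(add(SZ, Z), add(SSZ, SZ)))
  step 1: add(add(Z, mul(SZ, Z)), add(add(SZ, Z), add(SSZ, SZ)))
  step 2: add(mul(SZ, Z), add(add(SZ, Z), add(SSZ, SZ)))
  step 3: add(add(Z, mul(Z, Z)), add(add(SZ, Z), add(SSZ, SZ)))
  step 4: add(mul(Z, Z), add(add(SZ, Z), add(SSZ, SZ)))
  step 5: add(Z, add(add(SZ, Z), add(SSZ, SZ)))
  step 6: add(add(SZ, Z), add(SSZ, SZ))
  step 7: add(S(add(Z, Z)), add(SSZ, SZ))
  step 8: S(add(add(Z, Z), add(SSZ, SZ)))
  step 9: S(add(Z, add(SSZ, SZ)))
  step 10: S(add(SSZ, SZ))
  step 11: S(S(add(SZ, SZ)))
  step 12: S(S(S(add(Z, SZ))))
  step 13: S^4(Z)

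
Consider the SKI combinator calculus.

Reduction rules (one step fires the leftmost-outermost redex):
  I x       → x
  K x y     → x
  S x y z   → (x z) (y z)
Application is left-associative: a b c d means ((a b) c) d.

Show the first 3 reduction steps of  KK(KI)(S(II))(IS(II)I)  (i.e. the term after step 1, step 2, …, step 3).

  start: KK(KI)(S(II))(IS(II)I)
  [1] K(S(II))(IS(II)I)
  [2] S(II)
  [3] SI

Answer: after 3 steps: SI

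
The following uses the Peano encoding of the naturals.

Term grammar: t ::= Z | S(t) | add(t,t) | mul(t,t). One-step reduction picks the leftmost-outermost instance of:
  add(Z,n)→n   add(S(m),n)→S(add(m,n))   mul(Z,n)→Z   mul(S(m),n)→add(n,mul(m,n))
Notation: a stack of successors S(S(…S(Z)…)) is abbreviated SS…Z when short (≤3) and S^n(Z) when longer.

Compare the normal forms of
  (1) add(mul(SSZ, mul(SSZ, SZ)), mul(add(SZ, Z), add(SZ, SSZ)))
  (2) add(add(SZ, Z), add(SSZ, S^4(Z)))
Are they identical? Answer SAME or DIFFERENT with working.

Answer: SAME — A ⇓ S^7(Z), B ⇓ S^7(Z)

Working:
Term A:
  start: add(mul(SSZ, mul(SSZ, SZ)), mul(add(SZ, Z), add(SZ, SSZ)))
  step 1: add(add(mul(SSZ, SZ), mul(SZ, mul(SSZ, SZ))), mul(add(SZ, Z), add(SZ, SSZ)))
  step 2: add(add(add(SZ, mul(SZ, SZ)), mul(SZ, mul(SSZ, SZ))), mul(add(SZ, Z), add(SZ, SSZ)))
  step 3: add(add(S(add(Z, mul(SZ, SZ))), mul(SZ, mul(SSZ, SZ))), mul(add(SZ, Z), add(SZ, SSZ)))
  step 4: add(S(add(add(Z, mul(SZ, SZ)), mul(SZ, mul(SSZ, SZ)))), mul(add(SZ, Z), add(SZ, SSZ)))
  step 5: S(add(add(add(Z, mul(SZ, SZ)), mul(SZ, mul(SSZ, SZ))), mul(add(SZ, Z), add(SZ, SSZ))))
  step 6: S(add(add(mul(SZ, SZ), mul(SZ, mul(SSZ, SZ))), mul(add(SZ, Z), add(SZ, SSZ))))
  step 7: S(add(add(add(SZ, mul(Z, SZ)), mul(SZ, mul(SSZ, SZ))), mul(add(SZ, Z), add(SZ, SSZ))))
  step 8: S(add(add(S(add(Z, mul(Z, SZ))), mul(SZ, mul(SSZ, SZ))), mul(add(SZ, Z), add(SZ, SSZ))))
  step 9: S(add(S(add(add(Z, mul(Z, SZ)), mul(SZ, mul(SSZ, SZ)))), mul(add(SZ, Z), add(SZ, SSZ))))
  step 10: S(S(add(add(add(Z, mul(Z, SZ)), mul(SZ, mul(SSZ, SZ))), mul(add(SZ, Z), add(SZ, SSZ)))))
  step 11: S(S(add(add(mul(Z, SZ), mul(SZ, mul(SSZ, SZ))), mul(add(SZ, Z), add(SZ, SSZ)))))
  step 12: S(S(add(add(Z, mul(SZ, mul(SSZ, SZ))), mul(add(SZ, Z), add(SZ, SSZ)))))
  step 13: S(S(add(mul(SZ, mul(SSZ, SZ)), mul(add(SZ, Z), add(SZ, SSZ)))))
  step 14: S(S(add(add(mul(SSZ, SZ), mul(Z, mul(SSZ, SZ))), mul(add(SZ, Z), add(SZ, SSZ)))))
  step 15: S(S(add(add(add(SZ, mul(SZ, SZ)), mul(Z, mul(SSZ, SZ))), mul(add(SZ, Z), add(SZ, SSZ)))))
  step 16: S(S(add(add(S(add(Z, mul(SZ, SZ))), mul(Z, mul(SSZ, SZ))), mul(add(SZ, Z), add(SZ, SSZ)))))
  step 17: S(S(add(S(add(add(Z, mul(SZ, SZ)), mul(Z, mul(SSZ, SZ)))), mul(add(SZ, Z), add(SZ, SSZ)))))
  step 18: S(S(S(add(add(add(Z, mul(SZ, SZ)), mul(Z, mul(SSZ, SZ))), mul(add(SZ, Z), add(SZ, SSZ))))))
  step 19: S(S(S(add(add(mul(SZ, SZ), mul(Z, mul(SSZ, SZ))), mul(add(SZ, Z), add(SZ, SSZ))))))
  step 20: S(S(S(add(add(add(SZ, mul(Z, SZ)), mul(Z, mul(SSZ, SZ))), mul(add(SZ, Z), add(SZ, SSZ))))))
  step 21: S(S(S(add(add(S(add(Z, mul(Z, SZ))), mul(Z, mul(SSZ, SZ))), mul(add(SZ, Z), add(SZ, SSZ))))))
  step 22: S(S(S(add(S(add(add(Z, mul(Z, SZ)), mul(Z, mul(SSZ, SZ)))), mul(add(SZ, Z), add(SZ, SSZ))))))
  step 23: S(S(S(S(add(add(add(Z, mul(Z, SZ)), mul(Z, mul(SSZ, SZ))), mul(add(SZ, Z), add(SZ, SSZ)))))))
  step 24: S(S(S(S(add(add(mul(Z, SZ), mul(Z, mul(SSZ, SZ))), mul(add(SZ, Z), add(SZ, SSZ)))))))
  step 25: S(S(S(S(add(add(Z, mul(Z, mul(SSZ, SZ))), mul(add(SZ, Z), add(SZ, SSZ)))))))
  step 26: S(S(S(S(add(mul(Z, mul(SSZ, SZ)), mul(add(SZ, Z), add(SZ, SSZ)))))))
  step 27: S(S(S(S(add(Z, mul(add(SZ, Z), add(SZ, SSZ)))))))
  step 28: S(S(S(S(mul(add(SZ, Z), add(SZ, SSZ))))))
  step 29: S(S(S(S(mul(S(add(Z, Z)), add(SZ, SSZ))))))
  step 30: S(S(S(S(add(add(SZ, SSZ), mul(add(Z, Z), add(SZ, SSZ)))))))
  step 31: S(S(S(S(add(S(add(Z, SSZ)), mul(add(Z, Z), add(SZ, SSZ)))))))
  step 32: S(S(S(S(S(add(add(Z, SSZ), mul(add(Z, Z), add(SZ, SSZ))))))))
  step 33: S(S(S(S(S(add(SSZ, mul(add(Z, Z), add(SZ, SSZ))))))))
  step 34: S(S(S(S(S(S(add(SZ, mul(add(Z, Z), add(SZ, SSZ)))))))))
  step 35: S(S(S(S(S(S(S(add(Z, mul(add(Z, Z), add(SZ, SSZ))))))))))
  step 36: S(S(S(S(S(S(S(mul(add(Z, Z), add(SZ, SSZ)))))))))
  step 37: S(S(S(S(S(S(S(mul(Z, add(SZ, SSZ)))))))))
  step 38: S^7(Z)

Term B:
  start: add(add(SZ, Z), add(SSZ, S^4(Z)))
  step 1: add(S(add(Z, Z)), add(SSZ, S^4(Z)))
  step 2: S(add(add(Z, Z), add(SSZ, S^4(Z))))
  step 3: S(add(Z, add(SSZ, S^4(Z))))
  step 4: S(add(SSZ, S^4(Z)))
  step 5: S(S(add(SZ, S^4(Z))))
  step 6: S(S(S(add(Z, S^4(Z)))))
  step 7: S^7(Z)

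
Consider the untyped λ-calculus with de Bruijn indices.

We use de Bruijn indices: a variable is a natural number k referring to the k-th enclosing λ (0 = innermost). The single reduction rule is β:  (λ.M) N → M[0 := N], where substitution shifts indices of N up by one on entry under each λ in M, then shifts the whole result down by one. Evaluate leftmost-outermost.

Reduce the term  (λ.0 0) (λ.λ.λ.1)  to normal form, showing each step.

  start: (λ.0 0) (λ.λ.λ.1)
  →1  (λ.λ.λ.1) (λ.λ.λ.1)
  →2  λ.λ.1

Answer: normal form = λ.λ.1  (in 2 steps)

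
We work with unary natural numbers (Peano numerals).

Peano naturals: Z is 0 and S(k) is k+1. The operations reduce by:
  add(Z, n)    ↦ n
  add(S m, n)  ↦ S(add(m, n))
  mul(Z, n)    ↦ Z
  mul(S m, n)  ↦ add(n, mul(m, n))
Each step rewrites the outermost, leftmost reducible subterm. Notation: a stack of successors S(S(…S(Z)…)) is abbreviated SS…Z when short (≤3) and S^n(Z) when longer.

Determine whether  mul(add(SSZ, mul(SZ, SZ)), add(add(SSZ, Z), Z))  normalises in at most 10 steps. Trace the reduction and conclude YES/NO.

Answer: NO — after 10 steps the term is S(S(add(Z, mul(add(SZ, mul(SZ, SZ)), add(add(SSZ, Z), Z))))), not yet normal

Derivation:
  start: mul(add(SSZ, mul(SZ, SZ)), add(add(SSZ, Z), Z))
  [1] mul(S(add(SZ, mul(SZ, SZ))), add(add(SSZ, Z), Z))
  [2] add(add(add(SSZ, Z), Z), mul(add(SZ, mul(SZ, SZ)), add(add(SSZ, Z), Z)))
  [3] add(add(S(add(SZ, Z)), Z), mul(add(SZ, mul(SZ, SZ)), add(add(SSZ, Z), Z)))
  [4] add(S(add(add(SZ, Z), Z)), mul(add(SZ, mul(SZ, SZ)), add(add(SSZ, Z), Z)))
  [5] S(add(add(add(SZ, Z), Z), mul(add(SZ, mul(SZ, SZ)), add(add(SSZ, Z), Z))))
  [6] S(add(add(S(add(Z, Z)), Z), mul(add(SZ, mul(SZ, SZ)), add(add(SSZ, Z), Z))))
  [7] S(add(S(add(add(Z, Z), Z)), mul(add(SZ, mul(SZ, SZ)), add(add(SSZ, Z), Z))))
  [8] S(S(add(add(add(Z, Z), Z), mul(add(SZ, mul(SZ, SZ)), add(add(SSZ, Z), Z)))))
  [9] S(S(add(add(Z, Z), mul(add(SZ, mul(SZ, SZ)), add(add(SSZ, Z), Z)))))
  [10] S(S(add(Z, mul(add(SZ, mul(SZ, SZ)), add(add(SSZ, Z), Z)))))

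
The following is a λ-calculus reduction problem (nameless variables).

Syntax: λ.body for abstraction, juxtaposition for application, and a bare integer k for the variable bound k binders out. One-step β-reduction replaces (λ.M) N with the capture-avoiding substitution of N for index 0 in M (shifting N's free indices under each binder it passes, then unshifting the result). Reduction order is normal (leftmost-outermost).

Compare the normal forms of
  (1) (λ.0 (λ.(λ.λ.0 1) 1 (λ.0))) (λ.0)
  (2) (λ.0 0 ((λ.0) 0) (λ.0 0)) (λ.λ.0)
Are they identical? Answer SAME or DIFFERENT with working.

Term A:
  start: (λ.0 (λ.(λ.λ.0 1) 1 (λ.0))) (λ.0)
  →1  (λ.0) (λ.(λ.λ.0 1) (λ.0) (λ.0))
  →2  λ.(λ.λ.0 1) (λ.0) (λ.0)
  →3  λ.(λ.0 (λ.0)) (λ.0)
  →4  λ.(λ.0) (λ.0)
  →5  λ.λ.0

Term B:
  start: (λ.0 0 ((λ.0) 0) (λ.0 0)) (λ.λ.0)
  →1  (λ.λ.0) (λ.λ.0) ((λ.0) (λ.λ.0)) (λ.0 0)
  →2  (λ.0) ((λ.0) (λ.λ.0)) (λ.0 0)
  →3  (λ.0) (λ.λ.0) (λ.0 0)
  →4  (λ.λ.0) (λ.0 0)
  →5  λ.0

Answer: DIFFERENT — A ⇓ λ.λ.0, B ⇓ λ.0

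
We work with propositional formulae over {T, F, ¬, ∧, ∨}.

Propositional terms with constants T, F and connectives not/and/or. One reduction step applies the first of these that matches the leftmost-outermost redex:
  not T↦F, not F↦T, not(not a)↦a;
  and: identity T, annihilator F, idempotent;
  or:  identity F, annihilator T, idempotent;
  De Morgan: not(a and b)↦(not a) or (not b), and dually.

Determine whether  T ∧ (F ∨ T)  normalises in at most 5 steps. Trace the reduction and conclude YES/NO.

Answer: YES — reaches normal form T in 2 ≤ 5 steps

Derivation:
  start: T ∧ (F ∨ T)
  step 1: F ∨ T
  step 2: T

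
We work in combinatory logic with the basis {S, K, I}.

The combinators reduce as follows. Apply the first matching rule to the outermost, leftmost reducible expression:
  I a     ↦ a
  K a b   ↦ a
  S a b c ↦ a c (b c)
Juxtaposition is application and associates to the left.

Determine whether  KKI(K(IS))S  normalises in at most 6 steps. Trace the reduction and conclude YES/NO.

Answer: YES — reaches normal form KS in 3 ≤ 6 steps

Derivation:
  start: KKI(K(IS))S
  [1] K(K(IS))S
  [2] K(IS)
  [3] KS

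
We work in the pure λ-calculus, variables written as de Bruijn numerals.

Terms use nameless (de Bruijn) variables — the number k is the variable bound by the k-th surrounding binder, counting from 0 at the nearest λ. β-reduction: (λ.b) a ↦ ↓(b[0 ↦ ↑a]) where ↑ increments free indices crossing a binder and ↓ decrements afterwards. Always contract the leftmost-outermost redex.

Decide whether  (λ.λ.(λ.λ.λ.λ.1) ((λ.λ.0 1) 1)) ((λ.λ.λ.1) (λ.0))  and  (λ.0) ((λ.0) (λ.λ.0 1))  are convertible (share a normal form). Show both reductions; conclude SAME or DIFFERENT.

Answer: DIFFERENT — A ⇓ λ.λ.λ.λ.1, B ⇓ λ.λ.0 1

Derivation:
Term A:
  start: (λ.λ.(λ.λ.λ.λ.1) ((λ.λ.0 1) 1)) ((λ.λ.λ.1) (λ.0))
  step 1: λ.(λ.λ.λ.λ.1) ((λ.λ.0 1) ((λ.λ.λ.1) (λ.0)))
  step 2: λ.λ.λ.λ.1

Term B:
  start: (λ.0) ((λ.0) (λ.λ.0 1))
  step 1: (λ.0) (λ.λ.0 1)
  step 2: λ.λ.0 1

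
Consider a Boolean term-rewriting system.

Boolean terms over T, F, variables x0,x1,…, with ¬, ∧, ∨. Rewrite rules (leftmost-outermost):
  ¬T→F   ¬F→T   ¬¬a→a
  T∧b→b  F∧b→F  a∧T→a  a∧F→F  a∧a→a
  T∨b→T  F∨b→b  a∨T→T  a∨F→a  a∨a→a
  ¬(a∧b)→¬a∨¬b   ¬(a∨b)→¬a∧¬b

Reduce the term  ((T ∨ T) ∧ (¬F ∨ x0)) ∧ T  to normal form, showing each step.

  start: ((T ∨ T) ∧ (¬F ∨ x0)) ∧ T
  [1] (T ∨ T) ∧ (¬F ∨ x0)
  [2] T ∧ (¬F ∨ x0)
  [3] ¬F ∨ x0
  [4] T ∨ x0
  [5] T

Answer: normal form = T  (in 5 steps)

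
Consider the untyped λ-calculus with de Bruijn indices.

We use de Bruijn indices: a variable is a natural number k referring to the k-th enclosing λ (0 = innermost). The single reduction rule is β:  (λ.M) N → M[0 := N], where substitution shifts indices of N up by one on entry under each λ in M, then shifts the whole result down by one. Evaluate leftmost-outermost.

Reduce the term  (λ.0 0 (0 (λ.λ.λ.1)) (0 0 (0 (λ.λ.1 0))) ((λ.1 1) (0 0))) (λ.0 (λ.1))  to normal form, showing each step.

Answer: normal form = λ.λ.1  (in 12 steps)

Derivation:
  start: (λ.0 0 (0 (λ.λ.λ.1)) (0 0 (0 (λ.λ.1 0))) ((λ.1 1) (0 0))) (λ.0 (λ.1))
  [1] (λ.0 (λ.1)) (λ.0 (λ.1)) ((λ.0 (λ.1)) (λ.λ.λ.1)) ((λ.0 (λ.1)) (λ.0 (λ.1)) ((λ.0 (λ.1)) (λ.λ.1 0))) ((λ.(λ.0 (λ.1)) (λ.0 (λ.1))) ((λ.0 (λ.1)) (λ.0 (λ.1))))
  [2] (λ.0 (λ.1)) (λ.λ.0 (λ.1)) ((λ.0 (λ.1)) (λ.λ.λ.1)) ((λ.0 (λ.1)) (λ.0 (λ.1)) ((λ.0 (λ.1)) (λ.λ.1 0))) ((λ.(λ.0 (λ.1)) (λ.0 (λ.1))) ((λ.0 (λ.1)) (λ.0 (λ.1))))
  [3] (λ.λ.0 (λ.1)) (λ.λ.λ.0 (λ.1)) ((λ.0 (λ.1)) (λ.λ.λ.1)) ((λ.0 (λ.1)) (λ.0 (λ.1)) ((λ.0 (λ.1)) (λ.λ.1 0))) ((λ.(λ.0 (λ.1)) (λ.0 (λ.1))) ((λ.0 (λ.1)) (λ.0 (λ.1))))
  [4] (λ.0 (λ.1)) ((λ.0 (λ.1)) (λ.λ.λ.1)) ((λ.0 (λ.1)) (λ.0 (λ.1)) ((λ.0 (λ.1)) (λ.λ.1 0))) ((λ.(λ.0 (λ.1)) (λ.0 (λ.1))) ((λ.0 (λ.1)) (λ.0 (λ.1))))
  [5] (λ.0 (λ.1)) (λ.λ.λ.1) (λ.(λ.0 (λ.1)) (λ.λ.λ.1)) ((λ.0 (λ.1)) (λ.0 (λ.1)) ((λ.0 (λ.1)) (λ.λ.1 0))) ((λ.(λ.0 (λ.1)) (λ.0 (λ.1))) ((λ.0 (λ.1)) (λ.0 (λ.1))))
  [6] (λ.λ.λ.1) (λ.λ.λ.λ.1) (λ.(λ.0 (λ.1)) (λ.λ.λ.1)) ((λ.0 (λ.1)) (λ.0 (λ.1)) ((λ.0 (λ.1)) (λ.λ.1 0))) ((λ.(λ.0 (λ.1)) (λ.0 (λ.1))) ((λ.0 (λ.1)) (λ.0 (λ.1))))
  [7] (λ.λ.1) (λ.(λ.0 (λ.1)) (λ.λ.λ.1)) ((λ.0 (λ.1)) (λ.0 (λ.1)) ((λ.0 (λ.1)) (λ.λ.1 0))) ((λ.(λ.0 (λ.1)) (λ.0 (λ.1))) ((λ.0 (λ.1)) (λ.0 (λ.1))))
  [8] (λ.λ.(λ.0 (λ.1)) (λ.λ.λ.1)) ((λ.0 (λ.1)) (λ.0 (λ.1)) ((λ.0 (λ.1)) (λ.λ.1 0))) ((λ.(λ.0 (λ.1)) (λ.0 (λ.1))) ((λ.0 (λ.1)) (λ.0 (λ.1))))
  [9] (λ.(λ.0 (λ.1)) (λ.λ.λ.1)) ((λ.(λ.0 (λ.1)) (λ.0 (λ.1))) ((λ.0 (λ.1)) (λ.0 (λ.1))))
  [10] (λ.0 (λ.1)) (λ.λ.λ.1)
  [11] (λ.λ.λ.1) (λ.λ.λ.λ.1)
  [12] λ.λ.1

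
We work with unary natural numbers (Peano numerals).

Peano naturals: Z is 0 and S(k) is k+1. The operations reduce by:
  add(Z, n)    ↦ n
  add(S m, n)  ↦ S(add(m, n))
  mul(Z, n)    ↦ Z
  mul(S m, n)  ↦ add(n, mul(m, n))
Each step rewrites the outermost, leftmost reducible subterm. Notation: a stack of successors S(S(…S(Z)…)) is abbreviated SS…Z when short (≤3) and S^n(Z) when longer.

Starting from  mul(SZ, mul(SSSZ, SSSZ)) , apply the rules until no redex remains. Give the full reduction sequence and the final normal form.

  start: mul(SZ, mul(SSSZ, SSSZ))
  →1  add(mul(SSSZ, SSSZ), mul(Z, mul(SSSZ, SSSZ)))
  →2  add(add(SSSZ, mul(SSZ, SSSZ)), mul(Z, mul(SSSZ, SSSZ)))
  →3  add(S(add(SSZ, mul(SSZ, SSSZ))), mul(Z, mul(SSSZ, SSSZ)))
  →4  S(add(add(SSZ, mul(SSZ, SSSZ)), mul(Z, mul(SSSZ, SSSZ))))
  →5  S(add(S(add(SZ, mul(SSZ, SSSZ))), mul(Z, mul(SSSZ, SSSZ))))
  →6  S(S(add(add(SZ, mul(SSZ, SSSZ)), mul(Z, mul(SSSZ, SSSZ)))))
  →7  S(S(add(S(add(Z, mul(SSZ, SSSZ))), mul(Z, mul(SSSZ, SSSZ)))))
  →8  S(S(S(add(add(Z, mul(SSZ, SSSZ)), mul(Z, mul(SSSZ, SSSZ))))))
  →9  S(S(S(add(mul(SSZ, SSSZ), mul(Z, mul(SSSZ, SSSZ))))))
  →10  S(S(S(add(add(SSSZ, mul(SZ, SSSZ)), mul(Z, mul(SSSZ, SSSZ))))))
  →11  S(S(S(add(S(add(SSZ, mul(SZ, SSSZ))), mul(Z, mul(SSSZ, SSSZ))))))
  →12  S(S(S(S(add(add(SSZ, mul(SZ, SSSZ)), mul(Z, mul(SSSZ, SSSZ)))))))
  →13  S(S(S(S(add(S(add(SZ, mul(SZ, SSSZ))), mul(Z, mul(SSSZ, SSSZ)))))))
  →14  S(S(S(S(S(add(add(SZ, mul(SZ, SSSZ)), mul(Z, mul(SSSZ, SSSZ))))))))
  →15  S(S(S(S(S(add(S(add(Z, mul(SZ, SSSZ))), mul(Z, mul(SSSZ, SSSZ))))))))
  →16  S(S(S(S(S(S(add(add(Z, mul(SZ, SSSZ)), mul(Z, mul(SSSZ, SSSZ)))))))))
  →17  S(S(S(S(S(S(add(mul(SZ, SSSZ), mul(Z, mul(SSSZ, SSSZ)))))))))
  →18  S(S(S(S(S(S(add(add(SSSZ, mul(Z, SSSZ)), mul(Z, mul(SSSZ, SSSZ)))))))))
  →19  S(S(S(S(S(S(add(S(add(SSZ, mul(Z, SSSZ))), mul(Z, mul(SSSZ, SSSZ)))))))))
  →20  S(S(S(S(S(S(S(add(add(SSZ, mul(Z, SSSZ)), mul(Z, mul(SSSZ, SSSZ))))))))))
  →21  S(S(S(S(S(S(S(add(S(add(SZ, mul(Z, SSSZ))), mul(Z, mul(SSSZ, SSSZ))))))))))
  →22  S(S(S(S(S(S(S(S(add(add(SZ, mul(Z, SSSZ)), mul(Z, mul(SSSZ, SSSZ)))))))))))
  →23  S(S(S(S(S(S(S(S(add(S(add(Z, mul(Z, SSSZ))), mul(Z, mul(SSSZ, SSSZ)))))))))))
  →24  S(S(S(S(S(S(S(S(S(add(add(Z, mul(Z, SSSZ)), mul(Z, mul(SSSZ, SSSZ))))))))))))
  →25  S(S(S(S(S(S(S(S(S(add(mul(Z, SSSZ), mul(Z, mul(SSSZ, SSSZ))))))))))))
  →26  S(S(S(S(S(S(S(S(S(add(Z, mul(Z, mul(SSSZ, SSSZ))))))))))))
  →27  S(S(S(S(S(S(S(S(S(mul(Z, mul(SSSZ, SSSZ)))))))))))
  →28  S^9(Z)

Answer: normal form = S^9(Z)  (in 28 steps)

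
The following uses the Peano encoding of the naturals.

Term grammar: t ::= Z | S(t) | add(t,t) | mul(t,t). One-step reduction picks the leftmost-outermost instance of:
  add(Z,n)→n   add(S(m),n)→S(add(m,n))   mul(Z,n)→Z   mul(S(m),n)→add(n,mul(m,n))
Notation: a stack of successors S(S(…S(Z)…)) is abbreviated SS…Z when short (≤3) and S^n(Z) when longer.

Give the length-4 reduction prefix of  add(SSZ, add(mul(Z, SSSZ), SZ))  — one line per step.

Answer: after 4 steps: S(S(add(Z, SZ)))

Derivation:
  start: add(SSZ, add(mul(Z, SSSZ), SZ))
  [1] S(add(SZ, add(mul(Z, SSSZ), SZ)))
  [2] S(S(add(Z, add(mul(Z, SSSZ), SZ))))
  [3] S(S(add(mul(Z, SSSZ), SZ)))
  [4] S(S(add(Z, SZ)))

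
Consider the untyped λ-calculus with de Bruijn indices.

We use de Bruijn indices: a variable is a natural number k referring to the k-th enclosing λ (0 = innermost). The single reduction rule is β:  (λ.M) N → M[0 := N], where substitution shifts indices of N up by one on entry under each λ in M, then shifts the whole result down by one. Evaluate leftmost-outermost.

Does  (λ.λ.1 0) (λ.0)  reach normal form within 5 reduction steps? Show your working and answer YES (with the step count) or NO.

  start: (λ.λ.1 0) (λ.0)
  step 1: λ.(λ.0) 0
  step 2: λ.0

Answer: YES — reaches normal form λ.0 in 2 ≤ 5 steps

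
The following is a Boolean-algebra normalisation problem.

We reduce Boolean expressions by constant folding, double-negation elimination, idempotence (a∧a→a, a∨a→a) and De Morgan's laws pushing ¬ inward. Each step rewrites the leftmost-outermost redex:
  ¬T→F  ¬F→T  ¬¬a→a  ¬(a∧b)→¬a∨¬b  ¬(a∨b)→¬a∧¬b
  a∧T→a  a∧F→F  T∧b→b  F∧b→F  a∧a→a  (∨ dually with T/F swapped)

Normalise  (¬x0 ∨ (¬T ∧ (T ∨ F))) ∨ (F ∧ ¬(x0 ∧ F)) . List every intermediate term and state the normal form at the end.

Answer: normal form = ¬x0  (in 5 steps)

Derivation:
  start: (¬x0 ∨ (¬T ∧ (T ∨ F))) ∨ (F ∧ ¬(x0 ∧ F))
  [1] (¬x0 ∨ (F ∧ (T ∨ F))) ∨ (F ∧ ¬(x0 ∧ F))
  [2] (¬x0 ∨ F) ∨ (F ∧ ¬(x0 ∧ F))
  [3] ¬x0 ∨ (F ∧ ¬(x0 ∧ F))
  [4] ¬x0 ∨ F
  [5] ¬x0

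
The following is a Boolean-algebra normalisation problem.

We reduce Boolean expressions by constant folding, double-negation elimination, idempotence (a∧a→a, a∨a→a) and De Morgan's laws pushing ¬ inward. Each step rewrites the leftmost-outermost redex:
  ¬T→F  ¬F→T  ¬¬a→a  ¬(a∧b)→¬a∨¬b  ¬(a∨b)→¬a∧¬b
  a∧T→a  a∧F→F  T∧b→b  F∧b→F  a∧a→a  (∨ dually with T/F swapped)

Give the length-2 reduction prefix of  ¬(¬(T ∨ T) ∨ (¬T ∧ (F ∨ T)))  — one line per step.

Answer: after 2 steps: (T ∨ T) ∧ ¬(¬T ∧ (F ∨ T))

Derivation:
  start: ¬(¬(T ∨ T) ∨ (¬T ∧ (F ∨ T)))
  step 1: ¬¬(T ∨ T) ∧ ¬(¬T ∧ (F ∨ T))
  step 2: (T ∨ T) ∧ ¬(¬T ∧ (F ∨ T))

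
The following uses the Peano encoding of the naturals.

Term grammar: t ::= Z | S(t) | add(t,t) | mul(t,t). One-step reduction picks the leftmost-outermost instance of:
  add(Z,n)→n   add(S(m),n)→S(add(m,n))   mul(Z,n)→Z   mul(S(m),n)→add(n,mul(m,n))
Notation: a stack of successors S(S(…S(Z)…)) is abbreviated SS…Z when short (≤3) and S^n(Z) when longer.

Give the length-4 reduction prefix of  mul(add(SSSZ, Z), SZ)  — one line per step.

  start: mul(add(SSSZ, Z), SZ)
  [1] mul(S(add(SSZ, Z)), SZ)
  [2] add(SZ, mul(add(SSZ, Z), SZ))
  [3] S(add(Z, mul(add(SSZ, Z), SZ)))
  [4] S(mul(add(SSZ, Z), SZ))

Answer: after 4 steps: S(mul(add(SSZ, Z), SZ))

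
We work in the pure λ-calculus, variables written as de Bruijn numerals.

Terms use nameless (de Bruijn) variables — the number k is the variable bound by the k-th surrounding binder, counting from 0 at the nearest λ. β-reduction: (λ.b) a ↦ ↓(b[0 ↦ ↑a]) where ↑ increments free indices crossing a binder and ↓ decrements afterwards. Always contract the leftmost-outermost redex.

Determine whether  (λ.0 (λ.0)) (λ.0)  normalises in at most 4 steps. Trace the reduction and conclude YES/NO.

  start: (λ.0 (λ.0)) (λ.0)
  step 1: (λ.0) (λ.0)
  step 2: λ.0

Answer: YES — reaches normal form λ.0 in 2 ≤ 4 steps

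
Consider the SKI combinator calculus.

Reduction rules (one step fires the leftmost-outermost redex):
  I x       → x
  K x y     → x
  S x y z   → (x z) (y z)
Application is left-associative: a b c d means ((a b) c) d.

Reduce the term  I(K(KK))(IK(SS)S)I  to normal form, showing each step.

Answer: normal form = K  (in 3 steps)

Derivation:
  start: I(K(KK))(IK(SS)S)I
  →1  K(KK)(IK(SS)S)I
  →2  KKI
  →3  K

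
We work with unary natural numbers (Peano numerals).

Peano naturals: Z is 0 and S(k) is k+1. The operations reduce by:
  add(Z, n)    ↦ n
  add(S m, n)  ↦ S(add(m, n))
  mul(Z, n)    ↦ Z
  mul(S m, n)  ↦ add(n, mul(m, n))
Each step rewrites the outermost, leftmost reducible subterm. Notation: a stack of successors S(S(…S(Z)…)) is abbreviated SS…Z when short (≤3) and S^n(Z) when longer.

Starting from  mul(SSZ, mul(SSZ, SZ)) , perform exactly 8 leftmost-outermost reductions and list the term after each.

  start: mul(SSZ, mul(SSZ, SZ))
  step 1: add(mul(SSZ, SZ), mul(SZ, mul(SSZ, SZ)))
  step 2: add(add(SZ, mul(SZ, SZ)), mul(SZ, mul(SSZ, SZ)))
  step 3: add(S(add(Z, mul(SZ, SZ))), mul(SZ, mul(SSZ, SZ)))
  step 4: S(add(add(Z, mul(SZ, SZ)), mul(SZ, mul(SSZ, SZ))))
  step 5: S(add(mul(SZ, SZ), mul(SZ, mul(SSZ, SZ))))
  step 6: S(add(add(SZ, mul(Z, SZ)), mul(SZ, mul(SSZ, SZ))))
  step 7: S(add(S(add(Z, mul(Z, SZ))), mul(SZ, mul(SSZ, SZ))))
  step 8: S(S(add(add(Z, mul(Z, SZ)), mul(SZ, mul(SSZ, SZ)))))

Answer: after 8 steps: S(S(add(add(Z, mul(Z, SZ)), mul(SZ, mul(SSZ, SZ)))))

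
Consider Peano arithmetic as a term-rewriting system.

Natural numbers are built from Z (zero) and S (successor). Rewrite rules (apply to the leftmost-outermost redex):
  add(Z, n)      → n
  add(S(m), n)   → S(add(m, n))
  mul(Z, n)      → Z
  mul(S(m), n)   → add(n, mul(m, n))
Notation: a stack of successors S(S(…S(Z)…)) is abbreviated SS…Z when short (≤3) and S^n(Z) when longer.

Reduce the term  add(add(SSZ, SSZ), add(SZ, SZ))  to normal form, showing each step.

  start: add(add(SSZ, SSZ), add(SZ, SZ))
  →1  add(S(add(SZ, SSZ)), add(SZ, SZ))
  →2  S(add(add(SZ, SSZ), add(SZ, SZ)))
  →3  S(add(S(add(Z, SSZ)), add(SZ, SZ)))
  →4  S(S(add(add(Z, SSZ), add(SZ, SZ))))
  →5  S(S(add(SSZ, add(SZ, SZ))))
  →6  S(S(S(add(SZ, add(SZ, SZ)))))
  →7  S(S(S(S(add(Z, add(SZ, SZ))))))
  →8  S(S(S(S(add(SZ, SZ)))))
  →9  S(S(S(S(S(add(Z, SZ))))))
  →10  S^6(Z)

Answer: normal form = S^6(Z)  (in 10 steps)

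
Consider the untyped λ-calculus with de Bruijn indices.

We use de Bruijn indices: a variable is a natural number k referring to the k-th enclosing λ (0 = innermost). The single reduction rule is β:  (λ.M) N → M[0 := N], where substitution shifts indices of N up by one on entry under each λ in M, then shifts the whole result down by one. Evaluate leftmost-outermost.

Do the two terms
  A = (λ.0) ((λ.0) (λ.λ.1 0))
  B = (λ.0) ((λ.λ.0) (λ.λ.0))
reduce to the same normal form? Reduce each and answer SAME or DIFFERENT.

Term A:
  start: (λ.0) ((λ.0) (λ.λ.1 0))
  [1] (λ.0) (λ.λ.1 0)
  [2] λ.λ.1 0

Term B:
  start: (λ.0) ((λ.λ.0) (λ.λ.0))
  [1] (λ.λ.0) (λ.λ.0)
  [2] λ.0

Answer: DIFFERENT — A ⇓ λ.λ.1 0, B ⇓ λ.0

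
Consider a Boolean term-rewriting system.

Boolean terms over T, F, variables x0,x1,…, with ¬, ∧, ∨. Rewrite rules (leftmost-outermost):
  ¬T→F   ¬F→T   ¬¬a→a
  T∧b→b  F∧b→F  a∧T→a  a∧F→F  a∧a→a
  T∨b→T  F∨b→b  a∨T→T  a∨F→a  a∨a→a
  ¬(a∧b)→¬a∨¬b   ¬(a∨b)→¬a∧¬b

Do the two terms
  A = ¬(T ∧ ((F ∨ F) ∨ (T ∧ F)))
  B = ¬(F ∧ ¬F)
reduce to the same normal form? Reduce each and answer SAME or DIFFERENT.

Term A:
  start: ¬(T ∧ ((F ∨ F) ∨ (T ∧ F)))
  →1  ¬T ∨ ¬((F ∨ F) ∨ (T ∧ F))
  →2  F ∨ ¬((F ∨ F) ∨ (T ∧ F))
  →3  ¬((F ∨ F) ∨ (T ∧ F))
  →4  ¬(F ∨ F) ∧ ¬(T ∧ F)
  →5  (¬F ∧ ¬F) ∧ ¬(T ∧ F)
  →6  ¬F ∧ ¬(T ∧ F)
  →7  T ∧ ¬(T ∧ F)
  →8  ¬(T ∧ F)
  →9  ¬T ∨ ¬F
  →10  F ∨ ¬F
  →11  ¬F
  →12  T

Term B:
  start: ¬(F ∧ ¬F)
  →1  ¬F ∨ ¬¬F
  →2  T ∨ ¬¬F
  →3  T

Answer: SAME — A ⇓ T, B ⇓ T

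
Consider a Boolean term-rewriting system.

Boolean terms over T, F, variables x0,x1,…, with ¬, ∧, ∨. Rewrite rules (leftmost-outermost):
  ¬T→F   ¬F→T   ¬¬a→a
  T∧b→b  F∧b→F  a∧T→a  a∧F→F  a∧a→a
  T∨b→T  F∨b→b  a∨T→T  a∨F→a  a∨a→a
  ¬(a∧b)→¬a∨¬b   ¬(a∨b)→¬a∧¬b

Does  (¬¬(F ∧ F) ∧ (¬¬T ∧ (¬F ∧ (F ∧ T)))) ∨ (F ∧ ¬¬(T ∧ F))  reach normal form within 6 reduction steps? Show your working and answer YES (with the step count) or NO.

Answer: YES — reaches normal form F in 5 ≤ 6 steps

Derivation:
  start: (¬¬(F ∧ F) ∧ (¬¬T ∧ (¬F ∧ (F ∧ T)))) ∨ (F ∧ ¬¬(T ∧ F))
  →1  ((F ∧ F) ∧ (¬¬T ∧ (¬F ∧ (F ∧ T)))) ∨ (F ∧ ¬¬(T ∧ F))
  →2  (F ∧ (¬¬T ∧ (¬F ∧ (F ∧ T)))) ∨ (F ∧ ¬¬(T ∧ F))
  →3  F ∨ (F ∧ ¬¬(T ∧ F))
  →4  F ∧ ¬¬(T ∧ F)
  →5  F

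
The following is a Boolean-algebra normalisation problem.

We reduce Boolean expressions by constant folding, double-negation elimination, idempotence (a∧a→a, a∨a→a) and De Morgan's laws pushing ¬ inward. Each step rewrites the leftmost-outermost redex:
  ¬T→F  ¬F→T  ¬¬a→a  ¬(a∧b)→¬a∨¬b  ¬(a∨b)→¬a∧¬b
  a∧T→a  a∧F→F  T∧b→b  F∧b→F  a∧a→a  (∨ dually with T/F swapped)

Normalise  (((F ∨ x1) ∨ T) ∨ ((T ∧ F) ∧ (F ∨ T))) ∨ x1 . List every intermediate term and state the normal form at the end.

Answer: normal form = T  (in 3 steps)

Reduction:
  start: (((F ∨ x1) ∨ T) ∨ ((T ∧ F) ∧ (F ∨ T))) ∨ x1
  →1  (T ∨ ((T ∧ F) ∧ (F ∨ T))) ∨ x1
  →2  T ∨ x1
  →3  T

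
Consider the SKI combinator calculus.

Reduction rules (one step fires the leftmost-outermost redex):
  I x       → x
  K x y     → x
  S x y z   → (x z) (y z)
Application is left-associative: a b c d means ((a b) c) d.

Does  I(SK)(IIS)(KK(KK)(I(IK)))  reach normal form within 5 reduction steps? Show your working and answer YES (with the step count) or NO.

  start: I(SK)(IIS)(KK(KK)(I(IK)))
  →1  SK(IIS)(KK(KK)(I(IK)))
  →2  K(KK(KK)(I(IK)))(IIS(KK(KK)(I(IK))))
  →3  KK(KK)(I(IK))
  →4  K(I(IK))
  →5  K(IK)

Answer: NO — after 5 steps the term is K(IK), not yet normal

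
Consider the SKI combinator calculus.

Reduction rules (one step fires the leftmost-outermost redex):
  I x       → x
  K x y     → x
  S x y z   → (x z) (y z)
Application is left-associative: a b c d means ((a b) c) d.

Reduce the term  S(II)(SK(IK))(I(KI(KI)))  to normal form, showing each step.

  start: S(II)(SK(IK))(I(KI(KI)))
  →1  II(I(KI(KI)))(SK(IK)(I(KI(KI))))
  →2  I(I(KI(KI)))(SK(IK)(I(KI(KI))))
  →3  I(KI(KI))(SK(IK)(I(KI(KI))))
  →4  KI(KI)(SK(IK)(I(KI(KI))))
  →5  I(SK(IK)(I(KI(KI))))
  →6  SK(IK)(I(KI(KI)))
  →7  K(I(KI(KI)))(IK(I(KI(KI))))
  →8  I(KI(KI))
  →9  KI(KI)
  →10  I

Answer: normal form = I  (in 10 steps)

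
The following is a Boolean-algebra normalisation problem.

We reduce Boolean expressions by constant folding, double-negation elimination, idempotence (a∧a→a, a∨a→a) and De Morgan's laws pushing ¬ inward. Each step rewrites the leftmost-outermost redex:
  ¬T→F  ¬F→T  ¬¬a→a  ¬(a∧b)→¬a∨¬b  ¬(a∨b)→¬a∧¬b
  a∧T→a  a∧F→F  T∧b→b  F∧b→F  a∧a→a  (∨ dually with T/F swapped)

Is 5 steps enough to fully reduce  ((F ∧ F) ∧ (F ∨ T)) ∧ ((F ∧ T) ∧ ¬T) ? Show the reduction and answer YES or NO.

  start: ((F ∧ F) ∧ (F ∨ T)) ∧ ((F ∧ T) ∧ ¬T)
  step 1: (F ∧ (F ∨ T)) ∧ ((F ∧ T) ∧ ¬T)
  step 2: F ∧ ((F ∧ T) ∧ ¬T)
  step 3: F

Answer: YES — reaches normal form F in 3 ≤ 5 steps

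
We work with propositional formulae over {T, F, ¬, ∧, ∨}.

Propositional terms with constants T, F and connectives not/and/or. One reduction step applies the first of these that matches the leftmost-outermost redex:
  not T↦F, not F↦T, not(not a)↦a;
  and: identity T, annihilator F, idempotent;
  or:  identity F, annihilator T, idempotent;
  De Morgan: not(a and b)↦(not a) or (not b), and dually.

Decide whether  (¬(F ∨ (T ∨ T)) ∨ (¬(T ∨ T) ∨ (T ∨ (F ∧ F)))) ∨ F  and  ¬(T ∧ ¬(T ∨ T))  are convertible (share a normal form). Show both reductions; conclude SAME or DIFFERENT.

Answer: SAME — A ⇓ T, B ⇓ T

Derivation:
Term A:
  start: (¬(F ∨ (T ∨ T)) ∨ (¬(T ∨ T) ∨ (T ∨ (F ∧ F)))) ∨ F
  step 1: ¬(F ∨ (T ∨ T)) ∨ (¬(T ∨ T) ∨ (T ∨ (F ∧ F)))
  step 2: (¬F ∧ ¬(T ∨ T)) ∨ (¬(T ∨ T) ∨ (T ∨ (F ∧ F)))
  step 3: (T ∧ ¬(T ∨ T)) ∨ (¬(T ∨ T) ∨ (T ∨ (F ∧ F)))
  step 4: ¬(T ∨ T) ∨ (¬(T ∨ T) ∨ (T ∨ (F ∧ F)))
  step 5: (¬T ∧ ¬T) ∨ (¬(T ∨ T) ∨ (T ∨ (F ∧ F)))
  step 6: ¬T ∨ (¬(T ∨ T) ∨ (T ∨ (F ∧ F)))
  step 7: F ∨ (¬(T ∨ T) ∨ (T ∨ (F ∧ F)))
  step 8: ¬(T ∨ T) ∨ (T ∨ (F ∧ F))
  step 9: (¬T ∧ ¬T) ∨ (T ∨ (F ∧ F))
  step 10: ¬T ∨ (T ∨ (F ∧ F))
  step 11: F ∨ (T ∨ (F ∧ F))
  step 12: T ∨ (F ∧ F)
  step 13: T

Term B:
  start: ¬(T ∧ ¬(T ∨ T))
  step 1: ¬T ∨ ¬¬(T ∨ T)
  step 2: F ∨ ¬¬(T ∨ T)
  step 3: ¬¬(T ∨ T)
  step 4: T ∨ T
  step 5: T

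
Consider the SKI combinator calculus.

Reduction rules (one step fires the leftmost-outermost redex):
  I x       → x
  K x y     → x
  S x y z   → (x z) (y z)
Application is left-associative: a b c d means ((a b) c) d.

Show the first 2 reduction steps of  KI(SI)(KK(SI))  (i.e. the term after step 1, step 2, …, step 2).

Answer: after 2 steps: KK(SI)

Derivation:
  start: KI(SI)(KK(SI))
  step 1: I(KK(SI))
  step 2: KK(SI)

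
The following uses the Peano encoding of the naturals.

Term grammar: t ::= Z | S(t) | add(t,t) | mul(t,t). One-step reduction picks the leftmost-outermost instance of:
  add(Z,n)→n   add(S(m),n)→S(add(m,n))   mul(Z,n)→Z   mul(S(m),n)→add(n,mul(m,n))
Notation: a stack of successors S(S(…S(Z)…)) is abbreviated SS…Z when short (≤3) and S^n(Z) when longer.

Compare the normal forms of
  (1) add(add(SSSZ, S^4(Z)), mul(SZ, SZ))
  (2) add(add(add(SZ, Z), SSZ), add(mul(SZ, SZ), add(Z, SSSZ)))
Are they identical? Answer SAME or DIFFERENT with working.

Answer: DIFFERENT — A ⇓ S^8(Z), B ⇓ S^7(Z)

Working:
Term A:
  start: add(add(SSSZ, S^4(Z)), mul(SZ, SZ))
  step 1: add(S(add(SSZ, S^4(Z))), mul(SZ, SZ))
  step 2: S(add(add(SSZ, S^4(Z)), mul(SZ, SZ)))
  step 3: S(add(S(add(SZ, S^4(Z))), mul(SZ, SZ)))
  step 4: S(S(add(add(SZ, S^4(Z)), mul(SZ, SZ))))
  step 5: S(S(add(S(add(Z, S^4(Z))), mul(SZ, SZ))))
  step 6: S(S(S(add(add(Z, S^4(Z)), mul(SZ, SZ)))))
  step 7: S(S(S(add(S^4(Z), mul(SZ, SZ)))))
  step 8: S(S(S(S(add(SSSZ, mul(SZ, SZ))))))
  step 9: S(S(S(S(S(add(SSZ, mul(SZ, SZ)))))))
  step 10: S(S(S(S(S(S(add(SZ, mul(SZ, SZ))))))))
  step 11: S(S(S(S(S(S(S(add(Z, mul(SZ, SZ)))))))))
  step 12: S(S(S(S(S(S(S(mul(SZ, SZ))))))))
  step 13: S(S(S(S(S(S(S(add(SZ, mul(Z, SZ)))))))))
  step 14: S(S(S(S(S(S(S(S(add(Z, mul(Z, SZ))))))))))
  step 15: S(S(S(S(S(S(S(S(mul(Z, SZ)))))))))
  step 16: S^8(Z)

Term B:
  start: add(add(add(SZ, Z), SSZ), add(mul(SZ, SZ), add(Z, SSSZ)))
  step 1: add(add(S(add(Z, Z)), SSZ), add(mul(SZ, SZ), add(Z, SSSZ)))
  step 2: add(S(add(add(Z, Z), SSZ)), add(mul(SZ, SZ), add(Z, SSSZ)))
  step 3: S(add(add(add(Z, Z), SSZ), add(mul(SZ, SZ), add(Z, SSSZ))))
  step 4: S(add(add(Z, SSZ), add(mul(SZ, SZ), add(Z, SSSZ))))
  step 5: S(add(SSZ, add(mul(SZ, SZ), add(Z, SSSZ))))
  step 6: S(S(add(SZ, add(mul(SZ, SZ), add(Z, SSSZ)))))
  step 7: S(S(S(add(Z, add(mul(SZ, SZ), add(Z, SSSZ))))))
  step 8: S(S(S(add(mul(SZ, SZ), add(Z, SSSZ)))))
  step 9: S(S(S(add(add(SZ, mul(Z, SZ)), add(Z, SSSZ)))))
  step 10: S(S(S(add(S(add(Z, mul(Z, SZ))), add(Z, SSSZ)))))
  step 11: S(S(S(S(add(add(Z, mul(Z, SZ)), add(Z, SSSZ))))))
  step 12: S(S(S(S(add(mul(Z, SZ), add(Z, SSSZ))))))
  step 13: S(S(S(S(add(Z, add(Z, SSSZ))))))
  step 14: S(S(S(S(add(Z, SSSZ)))))
  step 15: S^7(Z)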